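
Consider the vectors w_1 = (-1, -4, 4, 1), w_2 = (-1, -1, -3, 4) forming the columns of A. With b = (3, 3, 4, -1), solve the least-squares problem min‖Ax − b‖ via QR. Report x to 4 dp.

w_1 = (-1, -4, 4, 1); ‖w_1‖ = 5.8310, so q_1 = (-0.1715, -0.6860, 0.6860, 0.1715).
q_1·w_2 = (-0.1715)·(-1) + (-0.6860)·(-1) + 0.6860·(-3) + 0.1715·4 = -0.5145.
u_2 = w_2 + 0.5145·q_1 = (-1.0882, -1.3529, -2.6471, 4.0882).
‖u_2‖ = 5.1706, so q_2 = (-0.2105, -0.2617, -0.5119, 0.7907).
Qᵀb = (0.0000, -4.2548).
Back-substitute: x_2 = -4.2548/5.1706 = -0.8229.
x_1 = (0.0000 + 0.5145·(-0.8229))/5.8310 = -0.0726.

x = (-0.0726, -0.8229)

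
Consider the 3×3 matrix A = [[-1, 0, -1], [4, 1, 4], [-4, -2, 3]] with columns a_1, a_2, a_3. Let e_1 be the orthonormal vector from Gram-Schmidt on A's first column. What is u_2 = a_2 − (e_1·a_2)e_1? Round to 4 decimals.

e_1 = a_1/‖a_1‖ = (-1, 4, -4)/5.7446 = (-0.1741, 0.6963, -0.6963).
r_{12} = e_1·a_2 = 2.0889.
u_2 = a_2 − 2.0889·e_1 = (0.3636, -0.4545, -0.5455).

u_2 = (0.3636, -0.4545, -0.5455)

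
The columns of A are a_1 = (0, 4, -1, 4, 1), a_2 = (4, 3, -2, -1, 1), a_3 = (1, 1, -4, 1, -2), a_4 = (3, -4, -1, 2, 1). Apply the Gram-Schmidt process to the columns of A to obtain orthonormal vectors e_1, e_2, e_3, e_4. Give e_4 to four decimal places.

e_4 = (0.4908, -0.6183, -0.0548, 0.5273, 0.3095)

a_1 = (0, 4, -1, 4, 1); ‖a_1‖ = 5.8310, so e_1 = (0.0000, 0.6860, -0.1715, 0.6860, 0.1715).
e_1·a_2 = 0.0000·4 + 0.6860·3 + (-0.1715)·(-2) + 0.6860·(-1) + 0.1715·1 = 1.8865.
u_2 = a_2 − 1.8865·e_1 = (4.0000, 1.7059, -1.6765, -2.2941, 0.6765).
‖u_2‖ = 5.2384, so e_2 = (0.7636, 0.3256, -0.3200, -0.4379, 0.1291).
e_1·a_3 = 0.0000·1 + 0.6860·1 + (-0.1715)·(-4) + 0.6860·1 + 0.1715·(-2) = 1.7150; e_2·a_3 = 0.7636·1 + 0.3256·1 + (-0.3200)·(-4) + (-0.4379)·1 + 0.1291·(-2) = 1.6732.
u_3 = a_3 − 1.7150·e_1 − 1.6732·e_2 = (-0.2776, -0.7213, -3.1704, 0.5563, -2.5102).
‖u_3‖ = 4.1544, so e_3 = (-0.0668, -0.1736, -0.7631, 0.1339, -0.6042).
e_1·a_4 = 0.0000·3 + 0.6860·(-4) + (-0.1715)·(-1) + 0.6860·2 + 0.1715·1 = -1.0290; e_2·a_4 = 0.7636·3 + 0.3256·(-4) + (-0.3200)·(-1) + (-0.4379)·2 + 0.1291·1 = 0.5615; e_3·a_4 = (-0.0668)·3 + (-0.1736)·(-4) + (-0.7631)·(-1) + 0.1339·2 + (-0.6042)·1 = 0.9208.
u_4 = a_4 + 1.0290·e_1 − 0.5615·e_2 − 0.9208·e_3 = (2.6328, -3.3171, -0.2941, 2.8285, 1.6603).
‖u_4‖ = 5.3645, so e_4 = (0.4908, -0.6183, -0.0548, 0.5273, 0.3095).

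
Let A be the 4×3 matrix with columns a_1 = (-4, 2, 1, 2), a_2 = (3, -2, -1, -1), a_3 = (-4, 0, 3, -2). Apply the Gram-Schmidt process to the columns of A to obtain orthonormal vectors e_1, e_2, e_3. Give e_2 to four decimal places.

e_2 = (-0.0535, -0.6414, -0.3207, 0.6949)

e_1 = a_1/‖a_1‖ = (-4, 2, 1, 2)/5.0000 = (-0.8000, 0.4000, 0.2000, 0.4000).
r_{12} = e_1·a_2 = -3.8000.
u_2 = a_2 + 3.8000·e_1 = (-0.0400, -0.4800, -0.2400, 0.5200).
‖u_2‖ = 0.7483, so e_2 = (-0.0535, -0.6414, -0.3207, 0.6949).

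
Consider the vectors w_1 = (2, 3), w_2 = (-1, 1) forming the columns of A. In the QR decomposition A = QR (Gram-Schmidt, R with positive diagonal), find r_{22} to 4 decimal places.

r_{22} = 1.3868

w_1 = (2, 3); ‖w_1‖ = 3.6056, so e_1 = (0.5547, 0.8321).
e_1·w_2 = 0.5547·(-1) + 0.8321·1 = 0.2774.
u_2 = w_2 − 0.2774·e_1 = (-1.1538, 0.7692).
r_{22} = ‖u_2‖ = 1.3868.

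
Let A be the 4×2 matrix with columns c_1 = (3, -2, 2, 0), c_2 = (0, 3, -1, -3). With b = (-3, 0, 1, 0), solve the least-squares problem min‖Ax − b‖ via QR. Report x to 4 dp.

q_1 = c_1/‖c_1‖ = (3, -2, 2, 0)/4.1231 = (0.7276, -0.4851, 0.4851, 0.0000).
r_{12} = q_1·c_2 = -1.9403.
u_2 = c_2 + 1.9403·q_1 = (1.4118, 2.0588, -0.0588, -3.0000).
‖u_2‖ = 3.9032, so q_2 = (0.3617, 0.5275, -0.0151, -0.7686).
Qᵀb = (-1.6977, -1.1001).
Back-substitute: x_2 = -1.1001/3.9032 = -0.2819.
x_1 = (-1.6977 + 1.9403·(-0.2819))/4.1231 = -0.5444.

x = (-0.5444, -0.2819)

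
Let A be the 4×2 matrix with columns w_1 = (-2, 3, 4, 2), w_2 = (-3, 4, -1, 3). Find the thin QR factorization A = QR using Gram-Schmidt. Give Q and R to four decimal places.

w_1 = (-2, 3, 4, 2); ‖w_1‖ = 5.7446, so q_1 = (-0.3482, 0.5222, 0.6963, 0.3482).
q_1·w_2 = (-0.3482)·(-3) + 0.5222·4 + 0.6963·(-1) + 0.3482·3 = 3.4816.
u_2 = w_2 − 3.4816·q_1 = (-1.7879, 2.1818, -3.4242, 1.7879).
‖u_2‖ = 4.7832, so q_2 = (-0.3738, 0.4561, -0.7159, 0.3738).

Q = [[-0.3482, -0.3738], [0.5222, 0.4561], [0.6963, -0.7159], [0.3482, 0.3738]], R = [[5.7446, 3.4816], [0.0000, 4.7832]]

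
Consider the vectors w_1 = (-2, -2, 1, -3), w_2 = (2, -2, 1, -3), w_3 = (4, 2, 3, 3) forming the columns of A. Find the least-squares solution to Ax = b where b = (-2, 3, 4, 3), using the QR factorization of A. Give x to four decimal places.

x = (1.8558, -1.7212, 1.2885)

w_1 = (-2, -2, 1, -3); ‖w_1‖ = 4.2426, so q_1 = (-0.4714, -0.4714, 0.2357, -0.7071).
q_1·w_2 = (-0.4714)·2 + (-0.4714)·(-2) + 0.2357·1 + (-0.7071)·(-3) = 2.3570.
u_2 = w_2 − 2.3570·q_1 = (3.1111, -0.8889, 0.4444, -1.3333).
‖u_2‖ = 3.5277, so q_2 = (0.8819, -0.2520, 0.1260, -0.3780).
q_1·w_3 = (-0.4714)·4 + (-0.4714)·2 + 0.2357·3 + (-0.7071)·3 = -4.2426; q_2·w_3 = 0.8819·4 + (-0.2520)·2 + 0.1260·3 + (-0.3780)·3 = 2.2678.
u_3 = w_3 + 4.2426·q_1 − 2.2678·q_2 = (0.0000, 0.5714, 3.7143, 0.8571).
‖u_3‖ = 3.8545, so q_3 = (0.0000, 0.1482, 0.9636, 0.2224).
Qᵀb = (-1.6499, -3.1497, 4.9664).
Back-substitute: x_3 = 4.9664/3.8545 = 1.2885.
x_2 = (-3.1497 − 2.2678·1.2885)/3.5277 = -1.7212.
x_1 = (-1.6499 − 2.3570·(-1.7212) + 4.2426·1.2885)/4.2426 = 1.8558.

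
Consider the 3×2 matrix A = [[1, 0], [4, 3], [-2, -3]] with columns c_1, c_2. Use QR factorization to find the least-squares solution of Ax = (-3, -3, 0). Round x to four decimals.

c_1 = (1, 4, -2); ‖c_1‖ = 4.5826, so e_1 = (0.2182, 0.8729, -0.4364).
e_1·c_2 = 0.2182·0 + 0.8729·3 + (-0.4364)·(-3) = 3.9279.
u_2 = c_2 − 3.9279·e_1 = (-0.8571, -0.4286, -1.2857).
‖u_2‖ = 1.6036, so e_2 = (-0.5345, -0.2673, -0.8018).
Qᵀb = (-3.2733, 2.4054).
Back-substitute: x_2 = 2.4054/1.6036 = 1.5000.
x_1 = (-3.2733 − 3.9279·1.5000)/4.5826 = -2.0000.

x = (-2.0000, 1.5000)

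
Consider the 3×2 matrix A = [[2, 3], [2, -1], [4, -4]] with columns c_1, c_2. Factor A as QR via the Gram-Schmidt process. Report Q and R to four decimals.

Q = [[0.4082, 0.8944], [0.4082, 0.0000], [0.8165, -0.4472]], R = [[4.8990, -2.4495], [0.0000, 4.4721]]

c_1 = (2, 2, 4); ‖c_1‖ = 4.8990, so e_1 = (0.4082, 0.4082, 0.8165).
e_1·c_2 = 0.4082·3 + 0.4082·(-1) + 0.8165·(-4) = -2.4495.
u_2 = c_2 + 2.4495·e_1 = (4.0000, 0.0000, -2.0000).
‖u_2‖ = 4.4721, so e_2 = (0.8944, 0.0000, -0.4472).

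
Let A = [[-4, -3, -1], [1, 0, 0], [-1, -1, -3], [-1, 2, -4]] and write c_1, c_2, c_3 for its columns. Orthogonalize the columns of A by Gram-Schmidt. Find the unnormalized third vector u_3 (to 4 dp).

c_1 = (-4, 1, -1, -1); ‖c_1‖ = 4.3589, so e_1 = (-0.9177, 0.2294, -0.2294, -0.2294).
e_1·c_2 = (-0.9177)·(-3) + 0.2294·0 + (-0.2294)·(-1) + (-0.2294)·2 = 2.5236.
u_2 = c_2 − 2.5236·e_1 = (-0.6842, -0.5789, -0.4211, 2.5789).
‖u_2‖ = 2.7625, so e_2 = (-0.2477, -0.2096, -0.1524, 0.9335).
e_1·c_3 = (-0.9177)·(-1) + 0.2294·0 + (-0.2294)·(-3) + (-0.2294)·(-4) = 2.5236; e_2·c_3 = (-0.2477)·(-1) + (-0.2096)·0 + (-0.1524)·(-3) + 0.9335·(-4) = -3.0293.
u_3 = c_3 − 2.5236·e_1 + 3.0293·e_2 = (0.5655, -1.2138, -2.8828, -0.5931).

u_3 = (0.5655, -1.2138, -2.8828, -0.5931)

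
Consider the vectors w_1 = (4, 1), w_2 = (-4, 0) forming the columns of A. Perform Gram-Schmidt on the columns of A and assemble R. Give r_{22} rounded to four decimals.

w_1 = (4, 1); ‖w_1‖ = 4.1231, so e_1 = (0.9701, 0.2425).
e_1·w_2 = 0.9701·(-4) + 0.2425·0 = -3.8806.
u_2 = w_2 + 3.8806·e_1 = (-0.2353, 0.9412).
r_{22} = ‖u_2‖ = 0.9701.

r_{22} = 0.9701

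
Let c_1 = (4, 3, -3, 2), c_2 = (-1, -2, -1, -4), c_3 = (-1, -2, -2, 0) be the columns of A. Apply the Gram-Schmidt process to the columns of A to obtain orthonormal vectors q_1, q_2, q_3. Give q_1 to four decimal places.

c_1 = (4, 3, -3, 2); ‖c_1‖ = 6.1644, so q_1 = (0.6489, 0.4867, -0.4867, 0.3244).

q_1 = (0.6489, 0.4867, -0.4867, 0.3244)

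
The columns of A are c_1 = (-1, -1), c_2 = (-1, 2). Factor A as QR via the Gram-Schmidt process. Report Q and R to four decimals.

c_1 = (-1, -1); ‖c_1‖ = 1.4142, so q_1 = (-0.7071, -0.7071).
q_1·c_2 = (-0.7071)·(-1) + (-0.7071)·2 = -0.7071.
u_2 = c_2 + 0.7071·q_1 = (-1.5000, 1.5000).
‖u_2‖ = 2.1213, so q_2 = (-0.7071, 0.7071).

Q = [[-0.7071, -0.7071], [-0.7071, 0.7071]], R = [[1.4142, -0.7071], [0.0000, 2.1213]]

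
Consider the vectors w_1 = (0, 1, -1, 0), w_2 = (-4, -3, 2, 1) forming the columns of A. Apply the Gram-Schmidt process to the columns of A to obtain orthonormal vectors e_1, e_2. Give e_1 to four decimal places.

e_1 = w_1/‖w_1‖ = (0, 1, -1, 0)/1.4142 = (0.0000, 0.7071, -0.7071, 0.0000).

e_1 = (0.0000, 0.7071, -0.7071, 0.0000)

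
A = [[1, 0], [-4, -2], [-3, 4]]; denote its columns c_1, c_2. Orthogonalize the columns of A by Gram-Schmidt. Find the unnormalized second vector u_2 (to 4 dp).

u_2 = (0.1538, -2.6154, 3.5385)

c_1 = (1, -4, -3); ‖c_1‖ = 5.0990, so e_1 = (0.1961, -0.7845, -0.5883).
e_1·c_2 = 0.1961·0 + (-0.7845)·(-2) + (-0.5883)·4 = -0.7845.
u_2 = c_2 + 0.7845·e_1 = (0.1538, -2.6154, 3.5385).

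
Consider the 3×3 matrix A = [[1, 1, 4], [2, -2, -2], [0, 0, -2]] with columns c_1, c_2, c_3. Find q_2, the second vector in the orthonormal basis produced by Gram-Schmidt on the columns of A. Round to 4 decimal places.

c_1 = (1, 2, 0); ‖c_1‖ = 2.2361, so q_1 = (0.4472, 0.8944, 0.0000).
q_1·c_2 = 0.4472·1 + 0.8944·(-2) + 0.0000·0 = -1.3416.
u_2 = c_2 + 1.3416·q_1 = (1.6000, -0.8000, 0.0000).
‖u_2‖ = 1.7889, so q_2 = (0.8944, -0.4472, 0.0000).

q_2 = (0.8944, -0.4472, 0.0000)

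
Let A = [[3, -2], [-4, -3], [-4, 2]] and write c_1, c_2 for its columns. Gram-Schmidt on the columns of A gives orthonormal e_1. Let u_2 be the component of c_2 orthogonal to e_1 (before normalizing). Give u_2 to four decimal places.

u_2 = (-1.8537, -3.1951, 1.8049)

c_1 = (3, -4, -4); ‖c_1‖ = 6.4031, so e_1 = (0.4685, -0.6247, -0.6247).
e_1·c_2 = 0.4685·(-2) + (-0.6247)·(-3) + (-0.6247)·2 = -0.3123.
u_2 = c_2 + 0.3123·e_1 = (-1.8537, -3.1951, 1.8049).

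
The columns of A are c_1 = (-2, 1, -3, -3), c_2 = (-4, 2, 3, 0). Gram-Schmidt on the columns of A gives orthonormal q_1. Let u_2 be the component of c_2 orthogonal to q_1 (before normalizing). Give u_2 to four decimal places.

q_1 = c_1/‖c_1‖ = (-2, 1, -3, -3)/4.7958 = (-0.4170, 0.2085, -0.6255, -0.6255).
r_{12} = q_1·c_2 = 0.2085.
u_2 = c_2 − 0.2085·q_1 = (-3.9130, 1.9565, 3.1304, 0.1304).

u_2 = (-3.9130, 1.9565, 3.1304, 0.1304)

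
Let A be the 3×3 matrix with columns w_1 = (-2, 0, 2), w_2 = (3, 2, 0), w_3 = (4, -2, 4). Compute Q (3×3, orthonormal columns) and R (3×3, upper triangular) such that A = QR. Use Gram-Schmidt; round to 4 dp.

Q = [[-0.7071, 0.5145, 0.4851], [0.0000, 0.6860, -0.7276], [0.7071, 0.5145, 0.4851]], R = [[2.8284, -2.1213, 0.0000], [0.0000, 2.9155, 2.7440], [0.0000, 0.0000, 5.3358]]

w_1 = (-2, 0, 2); ‖w_1‖ = 2.8284, so q_1 = (-0.7071, 0.0000, 0.7071).
q_1·w_2 = (-0.7071)·3 + 0.0000·2 + 0.7071·0 = -2.1213.
u_2 = w_2 + 2.1213·q_1 = (1.5000, 2.0000, 1.5000).
‖u_2‖ = 2.9155, so q_2 = (0.5145, 0.6860, 0.5145).
q_1·w_3 = (-0.7071)·4 + 0.0000·(-2) + 0.7071·4 = 0.0000; q_2·w_3 = 0.5145·4 + 0.6860·(-2) + 0.5145·4 = 2.7440.
u_3 = w_3 + 0.0000·q_1 − 2.7440·q_2 = (2.5882, -3.8824, 2.5882).
‖u_3‖ = 5.3358, so q_3 = (0.4851, -0.7276, 0.4851).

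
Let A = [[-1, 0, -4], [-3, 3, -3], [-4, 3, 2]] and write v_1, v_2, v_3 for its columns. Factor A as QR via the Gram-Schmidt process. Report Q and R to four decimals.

Q = [[-0.1961, -0.7926, -0.5774], [-0.5883, 0.5661, -0.5774], [-0.7845, -0.2265, 0.5774]], R = [[5.0990, -4.1184, 0.9806], [0.0000, 1.0190, 1.0190], [0.0000, 0.0000, 5.1962]]

v_1 = (-1, -3, -4); ‖v_1‖ = 5.0990, so q_1 = (-0.1961, -0.5883, -0.7845).
q_1·v_2 = (-0.1961)·0 + (-0.5883)·3 + (-0.7845)·3 = -4.1184.
u_2 = v_2 + 4.1184·q_1 = (-0.8077, 0.5769, -0.2308).
‖u_2‖ = 1.0190, so q_2 = (-0.7926, 0.5661, -0.2265).
q_1·v_3 = (-0.1961)·(-4) + (-0.5883)·(-3) + (-0.7845)·2 = 0.9806; q_2·v_3 = (-0.7926)·(-4) + 0.5661·(-3) + (-0.2265)·2 = 1.0190.
u_3 = v_3 − 0.9806·q_1 − 1.0190·q_2 = (-3.0000, -3.0000, 3.0000).
‖u_3‖ = 5.1962, so q_3 = (-0.5774, -0.5774, 0.5774).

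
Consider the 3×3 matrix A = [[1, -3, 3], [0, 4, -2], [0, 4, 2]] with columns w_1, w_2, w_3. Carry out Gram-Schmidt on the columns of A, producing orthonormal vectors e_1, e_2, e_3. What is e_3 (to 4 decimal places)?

e_1 = w_1/‖w_1‖ = (1, 0, 0)/1.0000 = (1.0000, 0.0000, 0.0000).
r_{12} = e_1·w_2 = -3.0000.
u_2 = w_2 + 3.0000·e_1 = (0.0000, 4.0000, 4.0000).
‖u_2‖ = 5.6569, so e_2 = (0.0000, 0.7071, 0.7071).
r_{13} = e_1·w_3 = 3.0000; r_{23} = e_2·w_3 = 0.0000.
u_3 = w_3 − 3.0000·e_1 + 0.0000·e_2 = (0.0000, -2.0000, 2.0000).
‖u_3‖ = 2.8284, so e_3 = (0.0000, -0.7071, 0.7071).

e_3 = (0.0000, -0.7071, 0.7071)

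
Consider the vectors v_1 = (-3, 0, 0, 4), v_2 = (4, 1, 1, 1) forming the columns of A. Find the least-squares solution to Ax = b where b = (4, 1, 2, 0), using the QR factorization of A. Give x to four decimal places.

v_1 = (-3, 0, 0, 4); ‖v_1‖ = 5.0000, so q_1 = (-0.6000, 0.0000, 0.0000, 0.8000).
q_1·v_2 = (-0.6000)·4 + 0.0000·1 + 0.0000·1 + 0.8000·1 = -1.6000.
u_2 = v_2 + 1.6000·q_1 = (3.0400, 1.0000, 1.0000, 2.2800).
‖u_2‖ = 4.0546, so q_2 = (0.7498, 0.2466, 0.2466, 0.5623).
Qᵀb = (-2.4000, 3.7389).
Back-substitute: x_2 = 3.7389/4.0546 = 0.9221.
x_1 = (-2.4000 + 1.6000·0.9221)/5.0000 = -0.1849.

x = (-0.1849, 0.9221)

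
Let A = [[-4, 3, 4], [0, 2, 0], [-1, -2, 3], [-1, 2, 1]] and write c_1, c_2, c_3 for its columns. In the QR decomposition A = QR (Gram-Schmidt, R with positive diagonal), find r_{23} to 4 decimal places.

r_{23} = -1.4792

c_1 = (-4, 0, -1, -1); ‖c_1‖ = 4.2426, so e_1 = (-0.9428, 0.0000, -0.2357, -0.2357).
e_1·c_2 = (-0.9428)·3 + 0.0000·2 + (-0.2357)·(-2) + (-0.2357)·2 = -2.8284.
u_2 = c_2 + 2.8284·e_1 = (0.3333, 2.0000, -2.6667, 1.3333).
‖u_2‖ = 3.6056, so e_2 = (0.0925, 0.5547, -0.7396, 0.3698).
r_{23} = e_2·c_3 = -1.4792.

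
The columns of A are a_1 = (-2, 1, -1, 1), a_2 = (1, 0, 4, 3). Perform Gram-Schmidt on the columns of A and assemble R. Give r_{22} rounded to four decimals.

r_{22} = 4.9713

e_1 = a_1/‖a_1‖ = (-2, 1, -1, 1)/2.6458 = (-0.7559, 0.3780, -0.3780, 0.3780).
r_{12} = e_1·a_2 = -1.1339.
u_2 = a_2 + 1.1339·e_1 = (0.1429, 0.4286, 3.5714, 3.4286).
r_{22} = ‖u_2‖ = 4.9713.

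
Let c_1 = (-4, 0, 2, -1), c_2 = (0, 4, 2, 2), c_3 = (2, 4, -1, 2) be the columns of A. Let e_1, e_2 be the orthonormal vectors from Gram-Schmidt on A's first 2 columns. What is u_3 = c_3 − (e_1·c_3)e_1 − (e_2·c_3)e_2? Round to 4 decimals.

e_1 = c_1/‖c_1‖ = (-4, 0, 2, -1)/4.5826 = (-0.8729, 0.0000, 0.4364, -0.2182).
r_{12} = e_1·c_2 = 0.4364.
u_2 = c_2 − 0.4364·e_1 = (0.3810, 4.0000, 1.8095, 2.0952).
‖u_2‖ = 4.8795, so e_2 = (0.0781, 0.8198, 0.3708, 0.4294).
r_{13} = e_1·c_3 = -2.6186; r_{23} = e_2·c_3 = 3.9231.
u_3 = c_3 + 2.6186·e_1 − 3.9231·e_2 = (-0.5920, 0.7840, -1.3120, -0.2560).

u_3 = (-0.5920, 0.7840, -1.3120, -0.2560)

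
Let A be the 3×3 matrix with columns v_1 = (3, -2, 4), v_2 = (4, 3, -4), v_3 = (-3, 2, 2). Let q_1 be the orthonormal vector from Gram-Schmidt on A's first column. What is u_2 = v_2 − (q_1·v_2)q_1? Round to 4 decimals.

u_2 = (5.0345, 2.3103, -2.6207)

q_1 = v_1/‖v_1‖ = (3, -2, 4)/5.3852 = (0.5571, -0.3714, 0.7428).
r_{12} = q_1·v_2 = -1.8570.
u_2 = v_2 + 1.8570·q_1 = (5.0345, 2.3103, -2.6207).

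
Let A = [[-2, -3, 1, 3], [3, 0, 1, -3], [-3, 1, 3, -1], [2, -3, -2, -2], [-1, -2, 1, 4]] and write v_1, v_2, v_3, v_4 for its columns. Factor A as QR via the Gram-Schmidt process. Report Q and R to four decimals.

v_1 = (-2, 3, -3, 2, -1); ‖v_1‖ = 5.1962, so q_1 = (-0.3849, 0.5774, -0.5774, 0.3849, -0.1925).
q_1·v_2 = (-0.3849)·(-3) + 0.5774·0 + (-0.5774)·1 + 0.3849·(-3) + (-0.1925)·(-2) = -0.1925.
u_2 = v_2 + 0.1925·q_1 = (-3.0741, 0.1111, 0.8889, -2.9259, -2.0370).
‖u_2‖ = 4.7920, so q_2 = (-0.6415, 0.0232, 0.1855, -0.6106, -0.4251).
q_1·v_3 = (-0.3849)·1 + 0.5774·1 + (-0.5774)·3 + 0.3849·(-2) + (-0.1925)·1 = -2.5019; q_2·v_3 = (-0.6415)·1 + 0.0232·1 + 0.1855·3 + (-0.6106)·(-2) + (-0.4251)·1 = 0.7343.
u_3 = v_3 + 2.5019·q_1 − 0.7343·q_2 = (0.5081, 2.4274, 1.4194, -0.5887, 0.8306).
‖u_3‖ = 3.0334, so q_3 = (0.1675, 0.8002, 0.4679, -0.1941, 0.2738).
q_1·v_4 = (-0.3849)·3 + 0.5774·(-3) + (-0.5774)·(-1) + 0.3849·(-2) + (-0.1925)·4 = -3.8490; q_2·v_4 = (-0.6415)·3 + 0.0232·(-3) + 0.1855·(-1) + (-0.6106)·(-2) + (-0.4251)·4 = -2.6588; q_3·v_4 = 0.1675·3 + 0.8002·(-3) + 0.4679·(-1) + (-0.1941)·(-2) + 0.2738·4 = -0.8826.
u_4 = v_4 + 3.8490·q_1 + 2.6588·q_2 + 0.8826·q_3 = (-0.0393, -0.0098, -2.3160, -2.3132, 2.3707).
‖u_4‖ = 4.0419, so q_4 = (-0.0097, -0.0024, -0.5730, -0.5723, 0.5865).

Q = [[-0.3849, -0.6415, 0.1675, -0.0097], [0.5774, 0.0232, 0.8002, -0.0024], [-0.5774, 0.1855, 0.4679, -0.5730], [0.3849, -0.6106, -0.1941, -0.5723], [-0.1925, -0.4251, 0.2738, 0.5865]], R = [[5.1962, -0.1925, -2.5019, -3.8490], [0.0000, 4.7920, 0.7343, -2.6588], [0.0000, 0.0000, 3.0334, -0.8826], [0.0000, 0.0000, 0.0000, 4.0419]]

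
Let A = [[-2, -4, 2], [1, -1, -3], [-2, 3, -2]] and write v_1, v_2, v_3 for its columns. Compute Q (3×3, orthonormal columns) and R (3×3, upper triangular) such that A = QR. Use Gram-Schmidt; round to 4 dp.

Q = [[-0.6667, -0.7425, -0.0655], [0.3333, -0.2184, -0.9172], [-0.6667, 0.6333, -0.3931]], R = [[3.0000, 0.3333, -1.0000], [0.0000, 5.0881, -2.0964], [0.0000, 0.0000, 3.4066]]

v_1 = (-2, 1, -2); ‖v_1‖ = 3.0000, so q_1 = (-0.6667, 0.3333, -0.6667).
q_1·v_2 = (-0.6667)·(-4) + 0.3333·(-1) + (-0.6667)·3 = 0.3333.
u_2 = v_2 − 0.3333·q_1 = (-3.7778, -1.1111, 3.2222).
‖u_2‖ = 5.0881, so q_2 = (-0.7425, -0.2184, 0.6333).
q_1·v_3 = (-0.6667)·2 + 0.3333·(-3) + (-0.6667)·(-2) = -1.0000; q_2·v_3 = (-0.7425)·2 + (-0.2184)·(-3) + 0.6333·(-2) = -2.0964.
u_3 = v_3 + 1.0000·q_1 + 2.0964·q_2 = (-0.2232, -3.1245, -1.3391).
‖u_3‖ = 3.4066, so q_3 = (-0.0655, -0.9172, -0.3931).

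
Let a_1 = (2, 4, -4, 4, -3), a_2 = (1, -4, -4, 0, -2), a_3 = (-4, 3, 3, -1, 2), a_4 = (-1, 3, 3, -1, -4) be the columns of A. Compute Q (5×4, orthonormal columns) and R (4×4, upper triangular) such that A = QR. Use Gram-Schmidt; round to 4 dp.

a_1 = (2, 4, -4, 4, -3); ‖a_1‖ = 7.8102, so q_1 = (0.2561, 0.5121, -0.5121, 0.5121, -0.3841).
q_1·a_2 = 0.2561·1 + 0.5121·(-4) + (-0.5121)·(-4) + 0.5121·0 + (-0.3841)·(-2) = 1.0243.
u_2 = a_2 − 1.0243·q_1 = (0.7377, -4.5246, -3.4754, -0.5246, -1.6066).
‖u_2‖ = 5.9959, so q_2 = (0.1230, -0.7546, -0.5796, -0.0875, -0.2679).
q_1·a_3 = 0.2561·(-4) + 0.5121·3 + (-0.5121)·3 + 0.5121·(-1) + (-0.3841)·2 = -2.3047; q_2·a_3 = 0.1230·(-4) + (-0.7546)·3 + (-0.5796)·3 + (-0.0875)·(-1) + (-0.2679)·2 = -4.9433.
u_3 = a_3 + 2.3047·q_1 + 4.9433·q_2 = (-2.8016, 0.4501, -1.0456, -0.2522, -0.2098).
‖u_3‖ = 3.0418, so q_3 = (-0.9210, 0.1480, -0.3437, -0.0829, -0.0690).
q_1·a_4 = 0.2561·(-1) + 0.5121·3 + (-0.5121)·3 + 0.5121·(-1) + (-0.3841)·(-4) = 0.7682; q_2·a_4 = 0.1230·(-1) + (-0.7546)·3 + (-0.5796)·3 + (-0.0875)·(-1) + (-0.2679)·(-4) = -2.9665; q_3·a_4 = (-0.9210)·(-1) + 0.1480·3 + (-0.3437)·3 + (-0.0829)·(-1) + (-0.0690)·(-4) = 0.6924.
u_4 = a_4 − 0.7682·q_1 + 2.9665·q_2 − 0.6924·q_3 = (-0.1940, 0.2655, 1.9120, -1.5956, -4.4520).
‖u_4‖ = 5.1118, so q_4 = (-0.0379, 0.0519, 0.3740, -0.3121, -0.8709).

Q = [[0.2561, 0.1230, -0.9210, -0.0379], [0.5121, -0.7546, 0.1480, 0.0519], [-0.5121, -0.5796, -0.3437, 0.3740], [0.5121, -0.0875, -0.0829, -0.3121], [-0.3841, -0.2679, -0.0690, -0.8709]], R = [[7.8102, 1.0243, -2.3047, 0.7682], [0.0000, 5.9959, -4.9433, -2.9665], [0.0000, 0.0000, 3.0418, 0.6924], [0.0000, 0.0000, 0.0000, 5.1118]]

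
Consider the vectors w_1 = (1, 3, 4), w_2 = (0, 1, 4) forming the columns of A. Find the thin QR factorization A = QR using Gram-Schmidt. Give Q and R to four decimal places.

w_1 = (1, 3, 4); ‖w_1‖ = 5.0990, so e_1 = (0.1961, 0.5883, 0.7845).
e_1·w_2 = 0.1961·0 + 0.5883·1 + 0.7845·4 = 3.7262.
u_2 = w_2 − 3.7262·e_1 = (-0.7308, -1.1923, 1.0769).
‖u_2‖ = 1.7650, so e_2 = (-0.4140, -0.6755, 0.6101).

Q = [[0.1961, -0.4140], [0.5883, -0.6755], [0.7845, 0.6101]], R = [[5.0990, 3.7262], [0.0000, 1.7650]]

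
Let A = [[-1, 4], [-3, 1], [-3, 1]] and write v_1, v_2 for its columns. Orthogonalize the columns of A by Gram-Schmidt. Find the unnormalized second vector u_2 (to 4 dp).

u_2 = (3.4737, -0.5789, -0.5789)

v_1 = (-1, -3, -3); ‖v_1‖ = 4.3589, so e_1 = (-0.2294, -0.6882, -0.6882).
e_1·v_2 = (-0.2294)·4 + (-0.6882)·1 + (-0.6882)·1 = -2.2942.
u_2 = v_2 + 2.2942·e_1 = (3.4737, -0.5789, -0.5789).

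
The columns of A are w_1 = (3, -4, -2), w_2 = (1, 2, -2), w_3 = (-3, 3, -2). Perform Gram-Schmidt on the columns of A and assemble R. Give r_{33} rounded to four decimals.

w_1 = (3, -4, -2); ‖w_1‖ = 5.3852, so e_1 = (0.5571, -0.7428, -0.3714).
e_1·w_2 = 0.5571·1 + (-0.7428)·2 + (-0.3714)·(-2) = -0.1857.
u_2 = w_2 + 0.1857·e_1 = (1.1034, 1.8621, -2.0690).
‖u_2‖ = 2.9942, so e_2 = (0.3685, 0.6219, -0.6910).
e_1·w_3 = 0.5571·(-3) + (-0.7428)·3 + (-0.3714)·(-2) = -3.1568; e_2·w_3 = 0.3685·(-3) + 0.6219·3 + (-0.6910)·(-2) = 2.1420.
u_3 = w_3 + 3.1568·e_1 − 2.1420·e_2 = (-2.0308, -0.6769, -1.6923).
r_{33} = ‖u_3‖ = 2.7288.

r_{33} = 2.7288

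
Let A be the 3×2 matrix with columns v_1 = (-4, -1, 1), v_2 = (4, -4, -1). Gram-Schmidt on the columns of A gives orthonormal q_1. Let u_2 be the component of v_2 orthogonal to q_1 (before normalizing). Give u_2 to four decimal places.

u_2 = (1.1111, -4.7222, -0.2778)

v_1 = (-4, -1, 1); ‖v_1‖ = 4.2426, so q_1 = (-0.9428, -0.2357, 0.2357).
q_1·v_2 = (-0.9428)·4 + (-0.2357)·(-4) + 0.2357·(-1) = -3.0641.
u_2 = v_2 + 3.0641·q_1 = (1.1111, -4.7222, -0.2778).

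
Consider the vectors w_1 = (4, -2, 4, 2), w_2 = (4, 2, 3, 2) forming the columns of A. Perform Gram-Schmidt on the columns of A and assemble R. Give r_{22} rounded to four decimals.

r_{22} = 3.6606

w_1 = (4, -2, 4, 2); ‖w_1‖ = 6.3246, so e_1 = (0.6325, -0.3162, 0.6325, 0.3162).
e_1·w_2 = 0.6325·4 + (-0.3162)·2 + 0.6325·3 + 0.3162·2 = 4.4272.
u_2 = w_2 − 4.4272·e_1 = (1.2000, 3.4000, 0.2000, 0.6000).
r_{22} = ‖u_2‖ = 3.6606.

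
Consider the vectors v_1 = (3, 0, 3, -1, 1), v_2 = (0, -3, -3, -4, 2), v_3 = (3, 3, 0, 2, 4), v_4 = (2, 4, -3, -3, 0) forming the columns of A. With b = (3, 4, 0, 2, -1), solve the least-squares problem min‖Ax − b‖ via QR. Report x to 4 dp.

x = (0.0844, -0.6402, 0.2174, 0.5040)

v_1 = (3, 0, 3, -1, 1); ‖v_1‖ = 4.4721, so e_1 = (0.6708, 0.0000, 0.6708, -0.2236, 0.2236).
e_1·v_2 = 0.6708·0 + 0.0000·(-3) + 0.6708·(-3) + (-0.2236)·(-4) + 0.2236·2 = -0.6708.
u_2 = v_2 + 0.6708·e_1 = (0.4500, -3.0000, -2.5500, -4.1500, 2.1500).
‖u_2‖ = 6.1278, so e_2 = (0.0734, -0.4896, -0.4161, -0.6772, 0.3509).
e_1·v_3 = 0.6708·3 + 0.0000·3 + 0.6708·0 + (-0.2236)·2 + 0.2236·4 = 2.4597; e_2·v_3 = 0.0734·3 + (-0.4896)·3 + (-0.4161)·0 + (-0.6772)·2 + 0.3509·4 = -1.1995.
u_3 = v_3 − 2.4597·e_1 + 1.1995·e_2 = (1.4381, 2.4128, -2.1491, 1.7377, 3.8708).
‖u_3‖ = 5.5237, so e_3 = (0.2603, 0.4368, -0.3891, 0.3146, 0.7008).
e_1·v_4 = 0.6708·2 + 0.0000·4 + 0.6708·(-3) + (-0.2236)·(-3) + 0.2236·0 = 0.0000; e_2·v_4 = 0.0734·2 + (-0.4896)·4 + (-0.4161)·(-3) + (-0.6772)·(-3) + 0.3509·0 = 1.4687; e_3·v_4 = 0.2603·2 + 0.4368·4 + (-0.3891)·(-3) + 0.3146·(-3) + 0.7008·0 = 2.4914.
u_4 = v_4 + 0.0000·e_1 − 1.4687·e_2 − 2.4914·e_3 = (1.2435, 3.6308, -1.4195, -2.7891, -2.2612).
‖u_4‖ = 5.4439, so e_4 = (0.2284, 0.6669, -0.2607, -0.5123, -0.4154).
Qᵀb = (1.3416, -3.4433, 2.4567, 2.7438).
Back-substitute: x_4 = 2.7438/5.4439 = 0.5040.
x_3 = (2.4567 − 2.4914·0.5040)/5.5237 = 0.2174.
x_2 = (-3.4433 + 1.1995·0.2174 − 1.4687·0.5040)/6.1278 = -0.6402.
x_1 = (1.3416 + 0.6708·(-0.6402) − 2.4597·0.2174 + 0.0000·0.5040)/4.4721 = 0.0844.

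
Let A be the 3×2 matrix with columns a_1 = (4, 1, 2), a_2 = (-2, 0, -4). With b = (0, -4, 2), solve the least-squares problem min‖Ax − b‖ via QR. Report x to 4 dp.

x = (-0.7805, -1.0244)

a_1 = (4, 1, 2); ‖a_1‖ = 4.5826, so e_1 = (0.8729, 0.2182, 0.4364).
e_1·a_2 = 0.8729·(-2) + 0.2182·0 + 0.4364·(-4) = -3.4915.
u_2 = a_2 + 3.4915·e_1 = (1.0476, 0.7619, -2.4762).
‖u_2‖ = 2.7946, so e_2 = (0.3749, 0.2726, -0.8861).
Qᵀb = (0.0000, -2.8627).
Back-substitute: x_2 = -2.8627/2.7946 = -1.0244.
x_1 = (0.0000 + 3.4915·(-1.0244))/4.5826 = -0.7805.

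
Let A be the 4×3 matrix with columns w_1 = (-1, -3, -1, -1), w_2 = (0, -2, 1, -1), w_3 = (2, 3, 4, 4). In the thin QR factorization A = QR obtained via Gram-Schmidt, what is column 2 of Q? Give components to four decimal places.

q_2 = (0.2887, -0.2887, 0.8660, -0.2887)

w_1 = (-1, -3, -1, -1); ‖w_1‖ = 3.4641, so q_1 = (-0.2887, -0.8660, -0.2887, -0.2887).
q_1·w_2 = (-0.2887)·0 + (-0.8660)·(-2) + (-0.2887)·1 + (-0.2887)·(-1) = 1.7321.
u_2 = w_2 − 1.7321·q_1 = (0.5000, -0.5000, 1.5000, -0.5000).
‖u_2‖ = 1.7321, so q_2 = (0.2887, -0.2887, 0.8660, -0.2887).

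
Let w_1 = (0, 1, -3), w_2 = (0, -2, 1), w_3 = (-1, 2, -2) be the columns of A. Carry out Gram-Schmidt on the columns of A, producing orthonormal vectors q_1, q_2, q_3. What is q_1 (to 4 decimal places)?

q_1 = (0.0000, 0.3162, -0.9487)

w_1 = (0, 1, -3); ‖w_1‖ = 3.1623, so q_1 = (0.0000, 0.3162, -0.9487).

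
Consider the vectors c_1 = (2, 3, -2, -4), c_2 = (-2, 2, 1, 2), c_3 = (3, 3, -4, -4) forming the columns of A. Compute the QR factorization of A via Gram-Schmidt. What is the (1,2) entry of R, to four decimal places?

q_1 = c_1/‖c_1‖ = (2, 3, -2, -4)/5.7446 = (0.3482, 0.5222, -0.3482, -0.6963).
r_{12} = q_1·c_2 = -1.3926.

r_{12} = -1.3926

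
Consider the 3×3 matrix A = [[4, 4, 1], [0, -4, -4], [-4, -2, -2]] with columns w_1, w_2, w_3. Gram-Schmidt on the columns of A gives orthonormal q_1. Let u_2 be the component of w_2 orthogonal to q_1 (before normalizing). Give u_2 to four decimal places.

u_2 = (1.0000, -4.0000, 1.0000)

w_1 = (4, 0, -4); ‖w_1‖ = 5.6569, so q_1 = (0.7071, 0.0000, -0.7071).
q_1·w_2 = 0.7071·4 + 0.0000·(-4) + (-0.7071)·(-2) = 4.2426.
u_2 = w_2 − 4.2426·q_1 = (1.0000, -4.0000, 1.0000).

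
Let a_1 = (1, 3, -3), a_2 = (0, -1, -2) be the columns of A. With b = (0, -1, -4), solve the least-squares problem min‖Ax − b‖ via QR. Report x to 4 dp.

a_1 = (1, 3, -3); ‖a_1‖ = 4.3589, so e_1 = (0.2294, 0.6882, -0.6882).
e_1·a_2 = 0.2294·0 + 0.6882·(-1) + (-0.6882)·(-2) = 0.6882.
u_2 = a_2 − 0.6882·e_1 = (-0.1579, -1.4737, -1.5263).
‖u_2‖ = 2.1275, so e_2 = (-0.0742, -0.6927, -0.7174).
Qᵀb = (2.0647, 3.5623).
Back-substitute: x_2 = 3.5623/2.1275 = 1.6744.
x_1 = (2.0647 − 0.6882·1.6744)/4.3589 = 0.2093.

x = (0.2093, 1.6744)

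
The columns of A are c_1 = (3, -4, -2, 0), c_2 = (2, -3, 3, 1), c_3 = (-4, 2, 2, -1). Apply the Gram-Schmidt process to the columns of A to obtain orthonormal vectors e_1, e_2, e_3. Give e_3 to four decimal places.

e_3 = (-0.6899, -0.5500, 0.0653, -0.4661)

e_1 = c_1/‖c_1‖ = (3, -4, -2, 0)/5.3852 = (0.5571, -0.7428, -0.3714, 0.0000).
r_{12} = e_1·c_2 = 2.2283.
u_2 = c_2 − 2.2283·e_1 = (0.7586, -1.3448, 3.8276, 1.0000).
‖u_2‖ = 4.2467, so e_2 = (0.1786, -0.3167, 0.9013, 0.2355).
r_{13} = e_1·c_3 = -4.4567; r_{23} = e_2·c_3 = 0.2192.
u_3 = c_3 + 4.4567·e_1 − 0.2192·e_2 = (-1.5564, -1.2409, 0.1472, -1.0516).
‖u_3‖ = 2.2561, so e_3 = (-0.6899, -0.5500, 0.0653, -0.4661).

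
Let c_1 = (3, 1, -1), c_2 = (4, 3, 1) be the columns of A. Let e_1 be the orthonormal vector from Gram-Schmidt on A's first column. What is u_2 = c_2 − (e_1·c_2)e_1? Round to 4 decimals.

c_1 = (3, 1, -1); ‖c_1‖ = 3.3166, so e_1 = (0.9045, 0.3015, -0.3015).
e_1·c_2 = 0.9045·4 + 0.3015·3 + (-0.3015)·1 = 4.2212.
u_2 = c_2 − 4.2212·e_1 = (0.1818, 1.7273, 2.2727).

u_2 = (0.1818, 1.7273, 2.2727)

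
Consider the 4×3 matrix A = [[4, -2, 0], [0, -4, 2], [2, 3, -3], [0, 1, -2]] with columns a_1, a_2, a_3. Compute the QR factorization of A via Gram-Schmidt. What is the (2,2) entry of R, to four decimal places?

a_1 = (4, 0, 2, 0); ‖a_1‖ = 4.4721, so q_1 = (0.8944, 0.0000, 0.4472, 0.0000).
q_1·a_2 = 0.8944·(-2) + 0.0000·(-4) + 0.4472·3 + 0.0000·1 = -0.4472.
u_2 = a_2 + 0.4472·q_1 = (-1.6000, -4.0000, 3.2000, 1.0000).
r_{22} = ‖u_2‖ = 5.4589.

r_{22} = 5.4589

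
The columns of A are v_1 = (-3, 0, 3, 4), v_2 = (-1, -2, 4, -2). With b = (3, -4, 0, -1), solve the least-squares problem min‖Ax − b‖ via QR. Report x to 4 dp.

e_1 = v_1/‖v_1‖ = (-3, 0, 3, 4)/5.8310 = (-0.5145, 0.0000, 0.5145, 0.6860).
r_{12} = e_1·v_2 = 1.2005.
u_2 = v_2 − 1.2005·e_1 = (-0.3824, -2.0000, 3.3824, -2.8235).
‖u_2‖ = 4.8537, so e_2 = (-0.0788, -0.4121, 0.6969, -0.5817).
Qᵀb = (-2.2295, 1.9936).
Back-substitute: x_2 = 1.9936/4.8537 = 0.4107.
x_1 = (-2.2295 − 1.2005·0.4107)/5.8310 = -0.4669.

x = (-0.4669, 0.4107)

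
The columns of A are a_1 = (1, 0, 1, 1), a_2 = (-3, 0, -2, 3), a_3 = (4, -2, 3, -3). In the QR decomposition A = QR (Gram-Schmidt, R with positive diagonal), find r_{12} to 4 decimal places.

a_1 = (1, 0, 1, 1); ‖a_1‖ = 1.7321, so e_1 = (0.5774, 0.0000, 0.5774, 0.5774).
r_{12} = e_1·a_2 = -1.1547.

r_{12} = -1.1547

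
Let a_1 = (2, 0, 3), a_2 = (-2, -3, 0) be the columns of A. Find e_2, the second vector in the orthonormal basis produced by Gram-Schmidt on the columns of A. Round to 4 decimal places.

e_1 = a_1/‖a_1‖ = (2, 0, 3)/3.6056 = (0.5547, 0.0000, 0.8321).
r_{12} = e_1·a_2 = -1.1094.
u_2 = a_2 + 1.1094·e_1 = (-1.3846, -3.0000, 0.9231).
‖u_2‖ = 3.4306, so e_2 = (-0.4036, -0.8745, 0.2691).

e_2 = (-0.4036, -0.8745, 0.2691)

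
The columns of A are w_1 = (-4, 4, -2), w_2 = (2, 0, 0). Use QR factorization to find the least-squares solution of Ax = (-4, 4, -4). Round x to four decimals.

q_1 = w_1/‖w_1‖ = (-4, 4, -2)/6.0000 = (-0.6667, 0.6667, -0.3333).
r_{12} = q_1·w_2 = -1.3333.
u_2 = w_2 + 1.3333·q_1 = (1.1111, 0.8889, -0.4444).
‖u_2‖ = 1.4907, so q_2 = (0.7454, 0.5963, -0.2981).
Qᵀb = (6.6667, 0.5963).
Back-substitute: x_2 = 0.5963/1.4907 = 0.4000.
x_1 = (6.6667 + 1.3333·0.4000)/6.0000 = 1.2000.

x = (1.2000, 0.4000)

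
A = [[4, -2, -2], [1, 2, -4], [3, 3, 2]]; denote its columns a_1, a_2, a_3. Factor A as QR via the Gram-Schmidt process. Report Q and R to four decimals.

a_1 = (4, 1, 3); ‖a_1‖ = 5.0990, so e_1 = (0.7845, 0.1961, 0.5883).
e_1·a_2 = 0.7845·(-2) + 0.1961·2 + 0.5883·3 = 0.5883.
u_2 = a_2 − 0.5883·e_1 = (-2.4615, 1.8846, 2.6538).
‖u_2‖ = 4.0809, so e_2 = (-0.6032, 0.4618, 0.6503).
e_1·a_3 = 0.7845·(-2) + 0.1961·(-4) + 0.5883·2 = -1.1767; e_2·a_3 = (-0.6032)·(-2) + 0.4618·(-4) + 0.6503·2 = 0.6597.
u_3 = a_3 + 1.1767·e_1 − 0.6597·e_2 = (-0.6790, -4.0739, 2.2633).
‖u_3‖ = 4.7096, so e_3 = (-0.1442, -0.8650, 0.4806).

Q = [[0.7845, -0.6032, -0.1442], [0.1961, 0.4618, -0.8650], [0.5883, 0.6503, 0.4806]], R = [[5.0990, 0.5883, -1.1767], [0.0000, 4.0809, 0.6597], [0.0000, 0.0000, 4.7096]]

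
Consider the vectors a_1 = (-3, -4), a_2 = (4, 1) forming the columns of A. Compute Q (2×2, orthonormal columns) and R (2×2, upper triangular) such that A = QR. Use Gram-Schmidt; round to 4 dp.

a_1 = (-3, -4); ‖a_1‖ = 5.0000, so q_1 = (-0.6000, -0.8000).
q_1·a_2 = (-0.6000)·4 + (-0.8000)·1 = -3.2000.
u_2 = a_2 + 3.2000·q_1 = (2.0800, -1.5600).
‖u_2‖ = 2.6000, so q_2 = (0.8000, -0.6000).

Q = [[-0.6000, 0.8000], [-0.8000, -0.6000]], R = [[5.0000, -3.2000], [0.0000, 2.6000]]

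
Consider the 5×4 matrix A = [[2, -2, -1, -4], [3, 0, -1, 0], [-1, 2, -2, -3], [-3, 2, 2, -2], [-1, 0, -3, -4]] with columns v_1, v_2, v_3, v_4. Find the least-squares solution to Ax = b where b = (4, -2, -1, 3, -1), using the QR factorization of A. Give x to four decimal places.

e_1 = v_1/‖v_1‖ = (2, 3, -1, -3, -1)/4.8990 = (0.4082, 0.6124, -0.2041, -0.6124, -0.2041).
r_{12} = e_1·v_2 = -2.4495.
u_2 = v_2 + 2.4495·e_1 = (-1.0000, 1.5000, 1.5000, 0.5000, -0.5000).
‖u_2‖ = 2.4495, so e_2 = (-0.4082, 0.6124, 0.6124, 0.2041, -0.2041).
r_{13} = e_1·v_3 = -1.2247; r_{23} = e_2·v_3 = -0.4082.
u_3 = v_3 + 1.2247·e_1 + 0.4082·e_2 = (-0.6667, 0.0000, -2.0000, 1.3333, -3.3333).
‖u_3‖ = 4.1633, so e_3 = (-0.1601, 0.0000, -0.4804, 0.3203, -0.8006).
r_{14} = e_1·v_4 = 1.0206; r_{24} = e_2·v_4 = 0.2041; r_{34} = e_3·v_4 = 4.6437.
u_4 = v_4 − 1.0206·e_1 − 0.2041·e_2 − 4.6437·e_3 = (-3.5897, -0.7500, -0.6859, -2.9038, -0.0321).
‖u_4‖ = 4.7278, so e_4 = (-0.7593, -0.1586, -0.1451, -0.6142, -0.0068).
Qᵀb = (-1.0206, -2.6536, 1.6013, -4.4106).
Back-substitute: x_4 = -4.4106/4.7278 = -0.9329.
x_3 = (1.6013 − 4.6437·(-0.9329))/4.1633 = 1.4252.
x_2 = (-2.6536 + 0.4082·1.4252 − 0.2041·(-0.9329))/2.4495 = -0.7681.
x_1 = (-1.0206 + 2.4495·(-0.7681) + 1.2247·1.4252 − 1.0206·(-0.9329))/4.8990 = -0.0417.

x = (-0.0417, -0.7681, 1.4252, -0.9329)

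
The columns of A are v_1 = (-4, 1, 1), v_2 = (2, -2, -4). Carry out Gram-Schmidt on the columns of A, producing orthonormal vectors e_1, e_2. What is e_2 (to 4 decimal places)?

e_2 = (-0.3069, -0.3375, -0.8899)

v_1 = (-4, 1, 1); ‖v_1‖ = 4.2426, so e_1 = (-0.9428, 0.2357, 0.2357).
e_1·v_2 = (-0.9428)·2 + 0.2357·(-2) + 0.2357·(-4) = -3.2998.
u_2 = v_2 + 3.2998·e_1 = (-1.1111, -1.2222, -3.2222).
‖u_2‖ = 3.6209, so e_2 = (-0.3069, -0.3375, -0.8899).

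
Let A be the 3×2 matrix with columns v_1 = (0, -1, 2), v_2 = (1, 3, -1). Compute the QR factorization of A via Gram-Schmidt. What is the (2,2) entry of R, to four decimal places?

v_1 = (0, -1, 2); ‖v_1‖ = 2.2361, so q_1 = (0.0000, -0.4472, 0.8944).
q_1·v_2 = 0.0000·1 + (-0.4472)·3 + 0.8944·(-1) = -2.2361.
u_2 = v_2 + 2.2361·q_1 = (1.0000, 2.0000, 1.0000).
r_{22} = ‖u_2‖ = 2.4495.

r_{22} = 2.4495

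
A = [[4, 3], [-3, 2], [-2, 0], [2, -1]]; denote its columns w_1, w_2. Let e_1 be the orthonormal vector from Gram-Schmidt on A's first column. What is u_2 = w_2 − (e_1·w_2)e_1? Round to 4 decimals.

w_1 = (4, -3, -2, 2); ‖w_1‖ = 5.7446, so e_1 = (0.6963, -0.5222, -0.3482, 0.3482).
e_1·w_2 = 0.6963·3 + (-0.5222)·2 + (-0.3482)·0 + 0.3482·(-1) = 0.6963.
u_2 = w_2 − 0.6963·e_1 = (2.5152, 2.3636, 0.2424, -1.2424).

u_2 = (2.5152, 2.3636, 0.2424, -1.2424)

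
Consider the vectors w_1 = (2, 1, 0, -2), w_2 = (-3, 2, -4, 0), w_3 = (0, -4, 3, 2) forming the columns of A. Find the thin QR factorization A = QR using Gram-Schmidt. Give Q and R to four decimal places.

Q = [[0.6667, -0.4046, -0.0399], [0.3333, 0.4685, -0.8115], [0.0000, -0.7667, -0.3758], [-0.6667, -0.1704, -0.4457]], R = [[3.0000, -1.3333, -2.6667], [0.0000, 5.2175, -4.5147], [0.0000, 0.0000, 1.2272]]

w_1 = (2, 1, 0, -2); ‖w_1‖ = 3.0000, so e_1 = (0.6667, 0.3333, 0.0000, -0.6667).
e_1·w_2 = 0.6667·(-3) + 0.3333·2 + 0.0000·(-4) + (-0.6667)·0 = -1.3333.
u_2 = w_2 + 1.3333·e_1 = (-2.1111, 2.4444, -4.0000, -0.8889).
‖u_2‖ = 5.2175, so e_2 = (-0.4046, 0.4685, -0.7667, -0.1704).
e_1·w_3 = 0.6667·0 + 0.3333·(-4) + 0.0000·3 + (-0.6667)·2 = -2.6667; e_2·w_3 = (-0.4046)·0 + 0.4685·(-4) + (-0.7667)·3 + (-0.1704)·2 = -4.5147.
u_3 = w_3 + 2.6667·e_1 + 4.5147·e_2 = (-0.0490, -0.9959, -0.4612, -0.5469).
‖u_3‖ = 1.2272, so e_3 = (-0.0399, -0.8115, -0.3758, -0.4457).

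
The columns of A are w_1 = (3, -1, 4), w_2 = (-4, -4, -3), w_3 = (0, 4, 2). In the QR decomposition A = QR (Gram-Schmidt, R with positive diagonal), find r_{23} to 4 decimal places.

r_{23} = -3.7389

e_1 = w_1/‖w_1‖ = (3, -1, 4)/5.0990 = (0.5883, -0.1961, 0.7845).
r_{12} = e_1·w_2 = -3.9223.
u_2 = w_2 + 3.9223·e_1 = (-1.6923, -4.7692, 0.0769).
‖u_2‖ = 5.0612, so e_2 = (-0.3344, -0.9423, 0.0152).
r_{23} = e_2·w_3 = -3.7389.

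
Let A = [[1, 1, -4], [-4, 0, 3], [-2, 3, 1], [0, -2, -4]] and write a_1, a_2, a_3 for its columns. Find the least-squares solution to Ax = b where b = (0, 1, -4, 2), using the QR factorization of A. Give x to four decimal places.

a_1 = (1, -4, -2, 0); ‖a_1‖ = 4.5826, so q_1 = (0.2182, -0.8729, -0.4364, 0.0000).
q_1·a_2 = 0.2182·1 + (-0.8729)·0 + (-0.4364)·3 + 0.0000·(-2) = -1.0911.
u_2 = a_2 + 1.0911·q_1 = (1.2381, -0.9524, 2.5238, -2.0000).
‖u_2‖ = 3.5790, so q_2 = (0.3459, -0.2661, 0.7052, -0.5588).
q_1·a_3 = 0.2182·(-4) + (-0.8729)·3 + (-0.4364)·1 + 0.0000·(-4) = -3.9279; q_2·a_3 = 0.3459·(-4) + (-0.2661)·3 + 0.7052·1 + (-0.5588)·(-4) = 0.7584.
u_3 = a_3 + 3.9279·q_1 − 0.7584·q_2 = (-3.4052, -0.2268, -1.2491, -3.5762).
‖u_3‖ = 5.0987, so q_3 = (-0.6679, -0.0445, -0.2450, -0.7014).
Qᵀb = (0.8729, -4.2044, -0.4674).
Back-substitute: x_3 = -0.4674/5.0987 = -0.0917.
x_2 = (-4.2044 − 0.7584·(-0.0917))/3.5790 = -1.1553.
x_1 = (0.8729 + 1.0911·(-1.1553) + 3.9279·(-0.0917))/4.5826 = -0.1632.

x = (-0.1632, -1.1553, -0.0917)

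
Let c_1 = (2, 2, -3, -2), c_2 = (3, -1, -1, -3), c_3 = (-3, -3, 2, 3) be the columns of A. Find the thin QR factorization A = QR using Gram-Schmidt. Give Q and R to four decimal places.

Q = [[0.4364, 0.5096, -0.2232], [0.4364, -0.6474, -0.6249], [-0.6547, 0.2479, -0.7141], [-0.4364, -0.5096, 0.2232]], R = [[4.5826, 2.8368, -5.2372], [0.0000, 3.4572, -0.6198], [0.0000, 0.0000, 1.7853]]

c_1 = (2, 2, -3, -2); ‖c_1‖ = 4.5826, so e_1 = (0.4364, 0.4364, -0.6547, -0.4364).
e_1·c_2 = 0.4364·3 + 0.4364·(-1) + (-0.6547)·(-1) + (-0.4364)·(-3) = 2.8368.
u_2 = c_2 − 2.8368·e_1 = (1.7619, -2.2381, 0.8571, -1.7619).
‖u_2‖ = 3.4572, so e_2 = (0.5096, -0.6474, 0.2479, -0.5096).
e_1·c_3 = 0.4364·(-3) + 0.4364·(-3) + (-0.6547)·2 + (-0.4364)·3 = -5.2372; e_2·c_3 = 0.5096·(-3) + (-0.6474)·(-3) + 0.2479·2 + (-0.5096)·3 = -0.6198.
u_3 = c_3 + 5.2372·e_1 + 0.6198·e_2 = (-0.3984, -1.1155, -1.2749, 0.3984).
‖u_3‖ = 1.7853, so e_3 = (-0.2232, -0.6249, -0.7141, 0.2232).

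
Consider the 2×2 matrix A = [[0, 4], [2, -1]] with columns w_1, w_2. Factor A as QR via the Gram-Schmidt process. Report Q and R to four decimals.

Q = [[0.0000, 1.0000], [1.0000, 0.0000]], R = [[2.0000, -1.0000], [0.0000, 4.0000]]

e_1 = w_1/‖w_1‖ = (0, 2)/2.0000 = (0.0000, 1.0000).
r_{12} = e_1·w_2 = -1.0000.
u_2 = w_2 + 1.0000·e_1 = (4.0000, 0.0000).
‖u_2‖ = 4.0000, so e_2 = (1.0000, 0.0000).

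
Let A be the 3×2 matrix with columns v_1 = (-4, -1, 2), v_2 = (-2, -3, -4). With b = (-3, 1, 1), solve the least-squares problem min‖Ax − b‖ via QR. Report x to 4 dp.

x = (0.6333, -0.1000)

e_1 = v_1/‖v_1‖ = (-4, -1, 2)/4.5826 = (-0.8729, -0.2182, 0.4364).
r_{12} = e_1·v_2 = 0.6547.
u_2 = v_2 − 0.6547·e_1 = (-1.4286, -2.8571, -4.2857).
‖u_2‖ = 5.3452, so e_2 = (-0.2673, -0.5345, -0.8018).
Qᵀb = (2.8368, -0.5345).
Back-substitute: x_2 = -0.5345/5.3452 = -0.1000.
x_1 = (2.8368 − 0.6547·(-0.1000))/4.5826 = 0.6333.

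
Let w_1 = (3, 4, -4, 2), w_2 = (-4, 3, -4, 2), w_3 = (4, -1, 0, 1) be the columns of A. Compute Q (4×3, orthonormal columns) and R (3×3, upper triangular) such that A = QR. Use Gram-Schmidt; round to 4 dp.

w_1 = (3, 4, -4, 2); ‖w_1‖ = 6.7082, so e_1 = (0.4472, 0.5963, -0.5963, 0.2981).
e_1·w_2 = 0.4472·(-4) + 0.5963·3 + (-0.5963)·(-4) + 0.2981·2 = 2.9814.
u_2 = w_2 − 2.9814·e_1 = (-5.3333, 1.2222, -2.2222, 1.1111).
‖u_2‖ = 6.0093, so e_2 = (-0.8875, 0.2034, -0.3698, 0.1849).
e_1·w_3 = 0.4472·4 + 0.5963·(-1) + (-0.5963)·0 + 0.2981·1 = 1.4907; e_2·w_3 = (-0.8875)·4 + 0.2034·(-1) + (-0.3698)·0 + 0.1849·1 = -3.5686.
u_3 = w_3 − 1.4907·e_1 + 3.5686·e_2 = (0.1662, -1.1631, -0.4308, 1.2154).
‖u_3‖ = 1.7444, so e_3 = (0.0952, -0.6667, -0.2469, 0.6967).

Q = [[0.4472, -0.8875, 0.0952], [0.5963, 0.2034, -0.6667], [-0.5963, -0.3698, -0.2469], [0.2981, 0.1849, 0.6967]], R = [[6.7082, 2.9814, 1.4907], [0.0000, 6.0093, -3.5686], [0.0000, 0.0000, 1.7444]]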